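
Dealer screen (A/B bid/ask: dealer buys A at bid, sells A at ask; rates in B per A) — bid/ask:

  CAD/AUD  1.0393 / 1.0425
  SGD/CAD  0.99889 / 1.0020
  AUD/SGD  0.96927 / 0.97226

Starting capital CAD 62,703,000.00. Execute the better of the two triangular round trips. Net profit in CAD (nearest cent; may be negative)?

Best loop CAD → AUD → SGD → CAD:
CAD 62,703,000.00 × 1.0393 (sell CAD at bid) = AUD 65,167,227.90
AUD 65,167,227.90 × 0.96927 (sell AUD at bid) = SGD 63,164,638.99
SGD 63,164,638.99 × 0.99889 (sell SGD at bid) = CAD 63,094,526.24

Net profit: CAD 391,526.24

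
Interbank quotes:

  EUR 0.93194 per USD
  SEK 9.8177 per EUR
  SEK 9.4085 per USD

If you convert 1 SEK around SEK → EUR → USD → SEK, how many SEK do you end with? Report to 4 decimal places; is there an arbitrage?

Around SEK → EUR → USD → SEK: 1 ÷ 9.8177 ÷ 0.93194 × 9.4085 = 1.028307
Product > 1; profitable direction is SEK → EUR → USD → SEK.

1.0283 (arbitrage exists)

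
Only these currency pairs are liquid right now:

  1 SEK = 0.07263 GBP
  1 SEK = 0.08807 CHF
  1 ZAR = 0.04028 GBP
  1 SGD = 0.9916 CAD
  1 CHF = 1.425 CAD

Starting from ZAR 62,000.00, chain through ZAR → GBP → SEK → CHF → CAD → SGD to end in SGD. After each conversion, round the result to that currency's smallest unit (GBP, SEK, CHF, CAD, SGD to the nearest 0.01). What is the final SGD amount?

SGD 4,351.83

ZAR 62,000.00 × 0.04028 = GBP 2,497.36
GBP 2,497.36 ÷ 0.07263 = SEK 34,384.69
SEK 34,384.69 × 0.08807 = CHF 3,028.26
CHF 3,028.26 × 1.425 = CAD 4,315.27
CAD 4,315.27 ÷ 0.9916 = SGD 4,351.83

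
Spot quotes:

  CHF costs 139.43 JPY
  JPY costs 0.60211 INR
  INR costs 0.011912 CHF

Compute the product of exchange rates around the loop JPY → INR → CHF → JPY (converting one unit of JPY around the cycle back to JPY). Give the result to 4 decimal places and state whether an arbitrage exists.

1.0000 (no arbitrage)

Around JPY → INR → CHF → JPY: 1 × 0.60211 × 0.011912 × 139.43 = 1.000039
Product ≈ 1 (deviation 0.004%, within rounding noise).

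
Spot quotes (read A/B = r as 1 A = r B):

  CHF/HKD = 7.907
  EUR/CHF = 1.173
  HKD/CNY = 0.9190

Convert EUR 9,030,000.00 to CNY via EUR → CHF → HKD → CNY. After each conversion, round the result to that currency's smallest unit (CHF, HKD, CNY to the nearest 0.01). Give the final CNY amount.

CNY 76,968,498.18

EUR 9,030,000.00 × 1.173 = CHF 10,592,190.00
CHF 10,592,190.00 × 7.907 = HKD 83,752,446.33
HKD 83,752,446.33 × 0.9190 = CNY 76,968,498.18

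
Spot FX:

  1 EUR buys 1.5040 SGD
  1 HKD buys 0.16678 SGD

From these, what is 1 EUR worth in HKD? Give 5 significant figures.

EUR/HKD = 9.0179

1 EUR × 1.5040 = 1.504 SGD
1.504 SGD ÷ 0.16678 = 9.01787 HKD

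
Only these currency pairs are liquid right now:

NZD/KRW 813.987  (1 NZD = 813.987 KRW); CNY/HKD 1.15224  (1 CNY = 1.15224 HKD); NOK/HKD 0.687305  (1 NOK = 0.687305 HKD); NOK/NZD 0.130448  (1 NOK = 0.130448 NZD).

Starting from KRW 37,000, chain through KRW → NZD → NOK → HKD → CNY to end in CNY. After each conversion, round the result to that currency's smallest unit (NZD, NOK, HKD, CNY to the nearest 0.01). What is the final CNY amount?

KRW 37,000 ÷ 813.987 = NZD 45.46
NZD 45.46 ÷ 0.130448 = NOK 348.49
NOK 348.49 × 0.687305 = HKD 239.52
HKD 239.52 ÷ 1.15224 = CNY 207.87

CNY 207.87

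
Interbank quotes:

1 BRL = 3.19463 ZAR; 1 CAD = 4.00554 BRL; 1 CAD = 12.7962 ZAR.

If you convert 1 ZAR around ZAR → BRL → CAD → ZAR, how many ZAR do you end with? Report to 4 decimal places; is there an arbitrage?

1.0000 (no arbitrage)

Around ZAR → BRL → CAD → ZAR: 1 ÷ 3.19463 ÷ 4.00554 × 12.7962 = 0.999999
Product ≈ 1 (deviation 0.000%, within rounding noise).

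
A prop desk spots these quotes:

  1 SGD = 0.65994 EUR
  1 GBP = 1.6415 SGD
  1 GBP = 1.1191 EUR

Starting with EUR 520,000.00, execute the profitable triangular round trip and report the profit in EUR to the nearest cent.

Profit: EUR 17,188.74

Profitable loop is EUR → SGD → GBP → EUR:
EUR 520,000.00 ÷ 0.65994 = SGD 787,950.42
SGD 787,950.42 ÷ 1.6415 = GBP 480,018.53
GBP 480,018.53 × 1.1191 = EUR 537,188.74
Profit = EUR 537,188.74 − EUR 520,000.00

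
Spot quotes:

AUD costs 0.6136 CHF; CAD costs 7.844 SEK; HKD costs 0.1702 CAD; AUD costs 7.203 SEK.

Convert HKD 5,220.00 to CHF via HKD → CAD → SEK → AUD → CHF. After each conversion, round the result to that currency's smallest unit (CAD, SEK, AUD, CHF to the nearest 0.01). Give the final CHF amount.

CHF 593.66

HKD 5,220.00 × 0.1702 = CAD 888.44
CAD 888.44 × 7.844 = SEK 6,968.92
SEK 6,968.92 ÷ 7.203 = AUD 967.50
AUD 967.50 × 0.6136 = CHF 593.66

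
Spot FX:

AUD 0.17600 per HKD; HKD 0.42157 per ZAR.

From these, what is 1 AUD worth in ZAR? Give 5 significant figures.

AUD/ZAR = 13.478

1 AUD ÷ 0.17600 = 5.68182 HKD
5.68182 HKD ÷ 0.42157 = 13.4778 ZAR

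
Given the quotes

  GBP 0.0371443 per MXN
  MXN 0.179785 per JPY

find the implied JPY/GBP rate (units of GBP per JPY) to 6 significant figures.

1 JPY × 0.179785 = 0.179785 MXN
0.179785 MXN × 0.0371443 = 0.00667799 GBP

JPY/GBP = 0.00667799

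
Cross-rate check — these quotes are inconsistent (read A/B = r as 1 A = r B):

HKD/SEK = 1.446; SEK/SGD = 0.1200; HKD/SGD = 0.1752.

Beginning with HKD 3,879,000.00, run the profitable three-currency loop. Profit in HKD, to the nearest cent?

Profitable loop is HKD → SGD → SEK → HKD:
HKD 3,879,000.00 × 0.1752 = SGD 679,600.80
SGD 679,600.80 ÷ 0.1200 = SEK 5,663,340.00
SEK 5,663,340.00 ÷ 1.446 = HKD 3,916,556.02
Profit = HKD 3,916,556.02 − HKD 3,879,000.00

Profit: HKD 37,556.02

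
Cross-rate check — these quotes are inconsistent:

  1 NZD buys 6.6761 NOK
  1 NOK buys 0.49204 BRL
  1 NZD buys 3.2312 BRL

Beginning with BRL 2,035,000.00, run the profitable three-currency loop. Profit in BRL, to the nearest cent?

Profit: BRL 33,825.29

Profitable loop is BRL → NZD → NOK → BRL:
BRL 2,035,000.00 ÷ 3.2312 = NZD 629,796.98
NZD 629,796.98 × 6.6761 = NOK 4,204,587.61
NOK 4,204,587.61 × 0.49204 = BRL 2,068,825.29
Profit = BRL 2,068,825.29 − BRL 2,035,000.00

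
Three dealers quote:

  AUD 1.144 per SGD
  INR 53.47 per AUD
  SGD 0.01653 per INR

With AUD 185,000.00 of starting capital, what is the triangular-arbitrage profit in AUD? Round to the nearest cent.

Profit: AUD 2,059.94

Profitable loop is AUD → INR → SGD → AUD:
AUD 185,000.00 × 53.47 = INR 9,891,950.00
INR 9,891,950.00 × 0.01653 = SGD 163,513.93
SGD 163,513.93 × 1.144 = AUD 187,059.94
Profit = AUD 187,059.94 − AUD 185,000.00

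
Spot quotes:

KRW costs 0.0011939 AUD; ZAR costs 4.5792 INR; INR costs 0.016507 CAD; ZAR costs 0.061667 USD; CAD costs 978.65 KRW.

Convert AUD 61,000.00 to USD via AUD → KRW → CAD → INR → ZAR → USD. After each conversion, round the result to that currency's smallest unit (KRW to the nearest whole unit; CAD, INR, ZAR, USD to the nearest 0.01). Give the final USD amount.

AUD 61,000.00 ÷ 0.0011939 = KRW 51,093,056
KRW 51,093,056 ÷ 978.65 = CAD 52,207.69
CAD 52,207.69 ÷ 0.016507 = INR 3,162,760.65
INR 3,162,760.65 ÷ 4.5792 = ZAR 690,679.74
ZAR 690,679.74 × 0.061667 = USD 42,592.15

USD 42,592.15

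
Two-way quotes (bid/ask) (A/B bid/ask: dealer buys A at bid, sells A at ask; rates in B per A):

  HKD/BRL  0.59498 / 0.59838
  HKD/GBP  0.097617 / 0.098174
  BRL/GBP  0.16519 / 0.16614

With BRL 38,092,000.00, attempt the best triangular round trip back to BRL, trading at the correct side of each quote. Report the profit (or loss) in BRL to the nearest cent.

Best loop BRL → GBP → HKD → BRL:
BRL 38,092,000.00 × 0.16519 (sell BRL at bid) = GBP 6,292,417.48
GBP 6,292,417.48 ÷ 0.098174 (buy HKD at ask) = HKD 64,094,541.12
HKD 64,094,541.12 × 0.59498 (sell HKD at bid) = BRL 38,134,970.08

Net profit: BRL 42,970.08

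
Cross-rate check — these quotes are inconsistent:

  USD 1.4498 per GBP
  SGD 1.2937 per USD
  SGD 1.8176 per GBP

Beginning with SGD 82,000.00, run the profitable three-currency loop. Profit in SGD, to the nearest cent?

Profitable loop is SGD → GBP → USD → SGD:
SGD 82,000.00 ÷ 1.8176 = GBP 45,114.44
GBP 45,114.44 × 1.4498 = USD 65,406.91
USD 65,406.91 × 1.2937 = SGD 84,616.92
Profit = SGD 84,616.92 − SGD 82,000.00

Profit: SGD 2,616.92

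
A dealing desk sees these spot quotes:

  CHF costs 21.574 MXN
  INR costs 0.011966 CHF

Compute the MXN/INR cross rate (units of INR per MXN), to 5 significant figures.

MXN/INR = 3.8736

1 MXN ÷ 21.574 = 0.0463521 CHF
0.0463521 CHF ÷ 0.011966 = 3.87365 INR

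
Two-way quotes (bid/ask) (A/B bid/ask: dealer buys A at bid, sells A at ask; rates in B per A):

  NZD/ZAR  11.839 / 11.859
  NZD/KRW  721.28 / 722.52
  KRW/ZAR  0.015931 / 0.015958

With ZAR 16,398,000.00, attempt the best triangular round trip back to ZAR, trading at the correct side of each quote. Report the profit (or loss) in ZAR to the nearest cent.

Net profit: ZAR 439,498.45

Best loop ZAR → KRW → NZD → ZAR:
ZAR 16,398,000.00 ÷ 0.015958 (buy KRW at ask) = KRW 1,027,572,377
KRW 1,027,572,377 ÷ 722.52 (buy NZD at ask) = NZD 1,422,206.14
NZD 1,422,206.14 × 11.839 (sell NZD at bid) = ZAR 16,837,498.45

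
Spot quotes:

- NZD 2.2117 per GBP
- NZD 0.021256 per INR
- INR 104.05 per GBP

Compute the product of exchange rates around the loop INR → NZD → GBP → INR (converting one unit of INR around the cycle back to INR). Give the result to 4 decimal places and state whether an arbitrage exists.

Around INR → NZD → GBP → INR: 1 × 0.021256 ÷ 2.2117 × 104.05 = 0.999994
Product ≈ 1 (deviation 0.001%, within rounding noise).

1.0000 (no arbitrage)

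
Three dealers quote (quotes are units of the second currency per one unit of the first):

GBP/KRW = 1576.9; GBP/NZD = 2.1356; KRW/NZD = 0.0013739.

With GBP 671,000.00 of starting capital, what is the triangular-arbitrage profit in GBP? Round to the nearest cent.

Profitable loop is GBP → KRW → NZD → GBP:
GBP 671,000.00 × 1576.9 = KRW 1,058,099,900
KRW 1,058,099,900 × 0.0013739 = NZD 1,453,723.45
NZD 1,453,723.45 ÷ 2.1356 = GBP 680,709.61
Profit = GBP 680,709.61 − GBP 671,000.00

Profit: GBP 9,709.61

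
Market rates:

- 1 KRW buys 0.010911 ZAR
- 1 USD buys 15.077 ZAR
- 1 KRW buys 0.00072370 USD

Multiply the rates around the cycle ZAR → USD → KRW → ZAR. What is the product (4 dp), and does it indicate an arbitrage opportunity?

Around ZAR → USD → KRW → ZAR: 1 ÷ 15.077 ÷ 0.00072370 × 0.010911 = 0.999979
Product ≈ 1 (deviation 0.002%, within rounding noise).

1.0000 (no arbitrage)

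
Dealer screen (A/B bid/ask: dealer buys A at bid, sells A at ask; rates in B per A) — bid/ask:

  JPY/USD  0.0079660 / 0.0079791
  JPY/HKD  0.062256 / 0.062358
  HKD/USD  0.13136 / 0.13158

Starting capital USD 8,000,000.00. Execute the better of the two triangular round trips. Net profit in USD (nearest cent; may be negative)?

Net profit: USD 199,369.01

Best loop USD → JPY → HKD → USD:
USD 8,000,000.00 ÷ 0.0079791 (buy JPY at ask) = JPY 1,002,619,343
JPY 1,002,619,343 × 0.062256 (sell JPY at bid) = HKD 62,419,069.82
HKD 62,419,069.82 × 0.13136 (sell HKD at bid) = USD 8,199,369.01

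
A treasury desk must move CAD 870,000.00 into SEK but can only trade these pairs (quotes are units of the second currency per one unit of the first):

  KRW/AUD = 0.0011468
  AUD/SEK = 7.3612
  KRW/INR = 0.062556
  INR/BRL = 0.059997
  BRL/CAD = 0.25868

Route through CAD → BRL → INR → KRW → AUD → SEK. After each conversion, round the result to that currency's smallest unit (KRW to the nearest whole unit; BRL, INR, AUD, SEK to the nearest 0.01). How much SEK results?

CAD 870,000.00 ÷ 0.25868 = BRL 3,363,228.70
BRL 3,363,228.70 ÷ 0.059997 = INR 56,056,614.50
INR 56,056,614.50 ÷ 0.062556 = KRW 896,102,924
KRW 896,102,924 × 0.0011468 = AUD 1,027,650.83
AUD 1,027,650.83 × 7.3612 = SEK 7,564,743.29

SEK 7,564,743.29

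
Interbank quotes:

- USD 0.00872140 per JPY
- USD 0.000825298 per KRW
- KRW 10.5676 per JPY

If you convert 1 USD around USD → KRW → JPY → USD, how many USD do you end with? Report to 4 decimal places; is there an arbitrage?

1.0000 (no arbitrage)

Around USD → KRW → JPY → USD: 1 ÷ 0.000825298 ÷ 10.5676 × 0.00872140 = 0.999998
Product ≈ 1 (deviation 0.000%, within rounding noise).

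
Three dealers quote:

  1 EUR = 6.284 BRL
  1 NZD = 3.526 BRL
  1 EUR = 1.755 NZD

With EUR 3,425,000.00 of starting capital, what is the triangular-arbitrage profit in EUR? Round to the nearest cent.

Profit: EUR 53,062.03

Profitable loop is EUR → BRL → NZD → EUR:
EUR 3,425,000.00 × 6.284 = BRL 21,522,700.00
BRL 21,522,700.00 ÷ 3.526 = NZD 6,103,998.87
NZD 6,103,998.87 ÷ 1.755 = EUR 3,478,062.03
Profit = EUR 3,478,062.03 − EUR 3,425,000.00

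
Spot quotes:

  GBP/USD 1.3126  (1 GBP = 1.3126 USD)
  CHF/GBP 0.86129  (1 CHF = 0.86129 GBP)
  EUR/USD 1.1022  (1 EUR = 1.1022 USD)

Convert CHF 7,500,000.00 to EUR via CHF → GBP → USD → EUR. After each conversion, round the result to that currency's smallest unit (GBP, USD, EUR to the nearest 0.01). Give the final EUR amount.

EUR 7,692,768.46

CHF 7,500,000.00 × 0.86129 = GBP 6,459,675.00
GBP 6,459,675.00 × 1.3126 = USD 8,478,969.40
USD 8,478,969.40 ÷ 1.1022 = EUR 7,692,768.46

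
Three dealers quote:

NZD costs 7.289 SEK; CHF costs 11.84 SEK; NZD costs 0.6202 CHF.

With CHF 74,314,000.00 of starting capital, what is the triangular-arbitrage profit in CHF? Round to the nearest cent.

Profitable loop is CHF → SEK → NZD → CHF:
CHF 74,314,000.00 × 11.84 = SEK 879,877,760.00
SEK 879,877,760.00 ÷ 7.289 = NZD 120,713,096.45
NZD 120,713,096.45 × 0.6202 = CHF 74,866,262.42
Profit = CHF 74,866,262.42 − CHF 74,314,000.00

Profit: CHF 552,262.42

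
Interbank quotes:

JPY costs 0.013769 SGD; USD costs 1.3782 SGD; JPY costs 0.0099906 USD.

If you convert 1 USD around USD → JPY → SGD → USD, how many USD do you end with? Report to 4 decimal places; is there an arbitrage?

Around USD → JPY → SGD → USD: 1 ÷ 0.0099906 × 0.013769 ÷ 1.3782 = 0.999997
Product ≈ 1 (deviation 0.000%, within rounding noise).

1.0000 (no arbitrage)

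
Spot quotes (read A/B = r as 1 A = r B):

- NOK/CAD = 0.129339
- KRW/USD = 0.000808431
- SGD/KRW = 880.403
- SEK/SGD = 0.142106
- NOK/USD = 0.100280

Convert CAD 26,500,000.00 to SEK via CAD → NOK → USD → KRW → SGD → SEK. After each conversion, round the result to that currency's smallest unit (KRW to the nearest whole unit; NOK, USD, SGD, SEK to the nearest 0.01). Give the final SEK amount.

SEK 203,139,235.22

CAD 26,500,000.00 ÷ 0.129339 = NOK 204,887,930.17
NOK 204,887,930.17 × 0.100280 = USD 20,546,161.64
USD 20,546,161.64 ÷ 0.000808431 = KRW 25,414,861,182
KRW 25,414,861,182 ÷ 880.403 = SGD 28,867,304.16
SGD 28,867,304.16 ÷ 0.142106 = SEK 203,139,235.22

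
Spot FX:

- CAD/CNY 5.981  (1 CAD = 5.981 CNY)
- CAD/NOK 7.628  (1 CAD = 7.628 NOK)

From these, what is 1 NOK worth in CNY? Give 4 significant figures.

1 NOK ÷ 7.628 = 0.131096 CAD
0.131096 CAD × 5.981 = 0.784085 CNY

NOK/CNY = 0.7841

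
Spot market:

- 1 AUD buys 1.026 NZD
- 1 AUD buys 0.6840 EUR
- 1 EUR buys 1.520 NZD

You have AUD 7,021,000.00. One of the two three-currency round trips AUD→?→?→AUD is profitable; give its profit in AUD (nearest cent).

Profit: AUD 93,613.33

Profitable loop is AUD → EUR → NZD → AUD:
AUD 7,021,000.00 × 0.6840 = EUR 4,802,364.00
EUR 4,802,364.00 × 1.520 = NZD 7,299,593.28
NZD 7,299,593.28 ÷ 1.026 = AUD 7,114,613.33
Profit = AUD 7,114,613.33 − AUD 7,021,000.00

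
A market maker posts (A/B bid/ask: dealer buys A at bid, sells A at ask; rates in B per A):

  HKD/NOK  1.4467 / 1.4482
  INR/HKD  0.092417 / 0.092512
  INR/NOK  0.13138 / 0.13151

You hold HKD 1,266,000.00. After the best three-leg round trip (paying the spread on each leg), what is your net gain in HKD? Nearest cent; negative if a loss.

Net profit: HKD 21,079.21

Best loop HKD → NOK → INR → HKD:
HKD 1,266,000.00 × 1.4467 (sell HKD at bid) = NOK 1,831,522.20
NOK 1,831,522.20 ÷ 0.13151 (buy INR at ask) = INR 13,926,866.40
INR 13,926,866.40 × 0.092417 (sell INR at bid) = HKD 1,287,079.21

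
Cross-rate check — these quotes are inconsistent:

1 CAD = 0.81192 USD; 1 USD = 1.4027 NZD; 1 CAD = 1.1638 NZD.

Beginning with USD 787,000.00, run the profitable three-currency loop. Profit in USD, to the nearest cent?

Profitable loop is USD → CAD → NZD → USD:
USD 787,000.00 ÷ 0.81192 = CAD 969,307.32
CAD 969,307.32 × 1.1638 = NZD 1,128,079.86
NZD 1,128,079.86 ÷ 1.4027 = USD 804,220.33
Profit = USD 804,220.33 − USD 787,000.00

Profit: USD 17,220.33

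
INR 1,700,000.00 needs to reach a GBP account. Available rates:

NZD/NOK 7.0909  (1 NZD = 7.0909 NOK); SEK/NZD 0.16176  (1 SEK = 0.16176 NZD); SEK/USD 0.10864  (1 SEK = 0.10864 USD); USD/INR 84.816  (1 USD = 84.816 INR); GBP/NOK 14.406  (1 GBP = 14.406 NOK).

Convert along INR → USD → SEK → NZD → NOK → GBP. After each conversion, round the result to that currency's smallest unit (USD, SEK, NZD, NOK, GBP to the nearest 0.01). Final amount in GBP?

INR 1,700,000.00 ÷ 84.816 = USD 20,043.39
USD 20,043.39 ÷ 0.10864 = SEK 184,493.65
SEK 184,493.65 × 0.16176 = NZD 29,843.69
NZD 29,843.69 × 7.0909 = NOK 211,618.62
NOK 211,618.62 ÷ 14.406 = GBP 14,689.62

GBP 14,689.62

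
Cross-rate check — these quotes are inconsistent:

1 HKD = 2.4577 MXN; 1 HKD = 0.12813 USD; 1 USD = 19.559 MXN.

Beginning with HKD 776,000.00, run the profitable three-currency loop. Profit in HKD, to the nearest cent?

Profit: HKD 15,280.25

Profitable loop is HKD → USD → MXN → HKD:
HKD 776,000.00 × 0.12813 = USD 99,428.88
USD 99,428.88 × 19.559 = MXN 1,944,729.46
MXN 1,944,729.46 ÷ 2.4577 = HKD 791,280.25
Profit = HKD 791,280.25 − HKD 776,000.00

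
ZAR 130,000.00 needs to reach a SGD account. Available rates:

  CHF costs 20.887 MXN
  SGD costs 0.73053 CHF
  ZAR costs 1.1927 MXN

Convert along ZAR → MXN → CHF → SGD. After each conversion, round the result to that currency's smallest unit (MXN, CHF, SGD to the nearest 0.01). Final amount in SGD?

ZAR 130,000.00 × 1.1927 = MXN 155,051.00
MXN 155,051.00 ÷ 20.887 = CHF 7,423.33
CHF 7,423.33 ÷ 0.73053 = SGD 10,161.57

SGD 10,161.57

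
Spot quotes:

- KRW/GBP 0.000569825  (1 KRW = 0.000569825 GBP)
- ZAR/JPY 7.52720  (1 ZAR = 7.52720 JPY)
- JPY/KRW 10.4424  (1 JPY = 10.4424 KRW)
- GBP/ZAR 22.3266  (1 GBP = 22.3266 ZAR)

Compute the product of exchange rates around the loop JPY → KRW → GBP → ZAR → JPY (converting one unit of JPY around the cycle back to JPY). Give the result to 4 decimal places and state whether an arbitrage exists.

1.0000 (no arbitrage)

Around JPY → KRW → GBP → ZAR → JPY: 1 × 10.4424 × 0.000569825 × 22.3266 × 7.52720 = 0.999995
Product ≈ 1 (deviation 0.000%, within rounding noise).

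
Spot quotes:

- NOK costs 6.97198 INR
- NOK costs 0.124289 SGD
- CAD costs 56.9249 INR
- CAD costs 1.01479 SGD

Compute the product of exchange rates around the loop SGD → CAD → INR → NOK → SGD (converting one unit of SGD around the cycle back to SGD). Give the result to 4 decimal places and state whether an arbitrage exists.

1.0000 (no arbitrage)

Around SGD → CAD → INR → NOK → SGD: 1 ÷ 1.01479 × 56.9249 ÷ 6.97198 × 0.124289 = 1.000006
Product ≈ 1 (deviation 0.001%, within rounding noise).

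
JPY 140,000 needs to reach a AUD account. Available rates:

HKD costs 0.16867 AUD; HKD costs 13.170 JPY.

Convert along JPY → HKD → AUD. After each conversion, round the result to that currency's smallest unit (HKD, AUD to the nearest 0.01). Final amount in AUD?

JPY 140,000 ÷ 13.170 = HKD 10,630.22
HKD 10,630.22 × 0.16867 = AUD 1,793.00

AUD 1,793.00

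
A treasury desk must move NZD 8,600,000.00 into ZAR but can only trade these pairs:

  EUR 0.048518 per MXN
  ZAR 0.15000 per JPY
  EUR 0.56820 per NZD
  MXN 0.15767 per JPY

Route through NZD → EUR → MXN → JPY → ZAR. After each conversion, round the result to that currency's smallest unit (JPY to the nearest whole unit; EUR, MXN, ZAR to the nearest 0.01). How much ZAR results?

NZD 8,600,000.00 × 0.56820 = EUR 4,886,520.00
EUR 4,886,520.00 ÷ 0.048518 = MXN 100,715,610.70
MXN 100,715,610.70 ÷ 0.15767 = JPY 638,774,724
JPY 638,774,724 × 0.15000 = ZAR 95,816,208.60

ZAR 95,816,208.60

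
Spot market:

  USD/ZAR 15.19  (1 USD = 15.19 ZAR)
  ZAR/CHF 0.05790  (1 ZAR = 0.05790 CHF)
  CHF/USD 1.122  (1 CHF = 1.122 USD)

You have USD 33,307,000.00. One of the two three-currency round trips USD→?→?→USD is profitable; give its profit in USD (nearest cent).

Profit: USD 445,529.27

Profitable loop is USD → CHF → ZAR → USD:
USD 33,307,000.00 ÷ 1.122 = CHF 29,685,383.24
CHF 29,685,383.24 ÷ 0.05790 = ZAR 512,700,919.59
ZAR 512,700,919.59 ÷ 15.19 = USD 33,752,529.27
Profit = USD 33,752,529.27 − USD 33,307,000.00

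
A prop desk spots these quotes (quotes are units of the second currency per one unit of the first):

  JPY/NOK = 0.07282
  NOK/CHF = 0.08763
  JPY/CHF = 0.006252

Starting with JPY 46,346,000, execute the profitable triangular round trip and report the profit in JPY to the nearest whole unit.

Profitable loop is JPY → NOK → CHF → JPY:
JPY 46,346,000 × 0.07282 = NOK 3,374,915.72
NOK 3,374,915.72 × 0.08763 = CHF 295,743.86
CHF 295,743.86 ÷ 0.006252 = JPY 47,303,881
Profit = JPY 47,303,881 − JPY 46,346,000

Profit: JPY 957,881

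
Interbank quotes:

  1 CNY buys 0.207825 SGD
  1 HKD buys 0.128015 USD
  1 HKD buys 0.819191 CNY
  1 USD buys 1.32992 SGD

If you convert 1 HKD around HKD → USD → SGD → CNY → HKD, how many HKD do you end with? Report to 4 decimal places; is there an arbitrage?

Around HKD → USD → SGD → CNY → HKD: 1 × 0.128015 × 1.32992 ÷ 0.207825 ÷ 0.819191 = 1.000008
Product ≈ 1 (deviation 0.001%, within rounding noise).

1.0000 (no arbitrage)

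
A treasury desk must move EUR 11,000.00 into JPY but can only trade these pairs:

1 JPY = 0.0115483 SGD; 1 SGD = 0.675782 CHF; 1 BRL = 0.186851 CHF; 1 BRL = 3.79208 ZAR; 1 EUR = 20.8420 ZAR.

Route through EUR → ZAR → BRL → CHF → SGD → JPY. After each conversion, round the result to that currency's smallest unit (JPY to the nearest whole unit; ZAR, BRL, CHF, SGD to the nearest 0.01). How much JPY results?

JPY 1,447,523

EUR 11,000.00 × 20.8420 = ZAR 229,262.00
ZAR 229,262.00 ÷ 3.79208 = BRL 60,458.11
BRL 60,458.11 × 0.186851 = CHF 11,296.66
CHF 11,296.66 ÷ 0.675782 = SGD 16,716.43
SGD 16,716.43 ÷ 0.0115483 = JPY 1,447,523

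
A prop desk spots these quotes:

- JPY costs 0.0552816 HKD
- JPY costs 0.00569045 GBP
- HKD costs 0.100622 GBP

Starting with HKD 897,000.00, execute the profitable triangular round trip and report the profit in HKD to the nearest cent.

Profit: HKD 20,625.57

Profitable loop is HKD → JPY → GBP → HKD:
HKD 897,000.00 ÷ 0.0552816 = JPY 16,226,014
JPY 16,226,014 × 0.00569045 = GBP 92,333.32
GBP 92,333.32 ÷ 0.100622 = HKD 917,625.57
Profit = HKD 917,625.57 − HKD 897,000.00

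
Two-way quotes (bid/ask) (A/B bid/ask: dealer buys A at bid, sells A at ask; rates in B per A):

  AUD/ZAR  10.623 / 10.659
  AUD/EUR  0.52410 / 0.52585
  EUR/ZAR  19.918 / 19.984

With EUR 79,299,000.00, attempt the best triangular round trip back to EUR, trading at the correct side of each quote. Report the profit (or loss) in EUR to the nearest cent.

Best loop EUR → AUD → ZAR → EUR:
EUR 79,299,000.00 ÷ 0.52585 (buy AUD at ask) = AUD 150,801,559.38
AUD 150,801,559.38 × 10.623 (sell AUD at bid) = ZAR 1,601,964,965.29
ZAR 1,601,964,965.29 ÷ 19.984 (buy EUR at ask) = EUR 80,162,378.17

Net profit: EUR 863,378.17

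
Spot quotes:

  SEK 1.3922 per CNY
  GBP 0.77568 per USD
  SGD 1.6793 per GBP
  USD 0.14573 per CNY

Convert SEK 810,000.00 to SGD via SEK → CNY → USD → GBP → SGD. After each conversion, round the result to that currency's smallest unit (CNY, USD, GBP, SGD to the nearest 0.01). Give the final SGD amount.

SEK 810,000.00 ÷ 1.3922 = CNY 581,812.96
CNY 581,812.96 × 0.14573 = USD 84,787.60
USD 84,787.60 × 0.77568 = GBP 65,768.05
GBP 65,768.05 × 1.6793 = SGD 110,444.29

SGD 110,444.29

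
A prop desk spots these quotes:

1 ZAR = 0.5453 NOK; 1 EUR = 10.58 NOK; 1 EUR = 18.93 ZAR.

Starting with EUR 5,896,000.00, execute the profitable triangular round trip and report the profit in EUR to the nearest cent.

Profit: EUR 147,061.73

Profitable loop is EUR → NOK → ZAR → EUR:
EUR 5,896,000.00 × 10.58 = NOK 62,379,680.00
NOK 62,379,680.00 ÷ 0.5453 = ZAR 114,395,158.63
ZAR 114,395,158.63 ÷ 18.93 = EUR 6,043,061.73
Profit = EUR 6,043,061.73 − EUR 5,896,000.00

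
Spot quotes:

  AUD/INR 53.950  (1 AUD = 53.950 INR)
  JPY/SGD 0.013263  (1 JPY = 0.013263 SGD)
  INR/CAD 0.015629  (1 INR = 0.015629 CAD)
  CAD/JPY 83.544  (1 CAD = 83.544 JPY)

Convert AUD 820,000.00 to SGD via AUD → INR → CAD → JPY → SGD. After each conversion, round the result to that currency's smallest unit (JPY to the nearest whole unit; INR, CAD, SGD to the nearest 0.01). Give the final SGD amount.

AUD 820,000.00 × 53.950 = INR 44,239,000.00
INR 44,239,000.00 × 0.015629 = CAD 691,411.33
CAD 691,411.33 × 83.544 = JPY 57,763,268
JPY 57,763,268 × 0.013263 = SGD 766,114.22

SGD 766,114.22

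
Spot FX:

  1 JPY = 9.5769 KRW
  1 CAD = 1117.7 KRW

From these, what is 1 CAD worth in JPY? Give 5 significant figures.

1 CAD × 1117.7 = 1117.7 KRW
1117.7 KRW ÷ 9.5769 = 116.708 JPY

CAD/JPY = 116.71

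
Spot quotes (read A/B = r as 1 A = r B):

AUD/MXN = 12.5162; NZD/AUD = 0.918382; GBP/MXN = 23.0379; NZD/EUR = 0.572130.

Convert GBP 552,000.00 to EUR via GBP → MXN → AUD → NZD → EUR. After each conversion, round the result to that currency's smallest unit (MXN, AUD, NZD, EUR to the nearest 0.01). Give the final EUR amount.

GBP 552,000.00 × 23.0379 = MXN 12,716,920.80
MXN 12,716,920.80 ÷ 12.5162 = AUD 1,016,036.88
AUD 1,016,036.88 ÷ 0.918382 = NZD 1,106,333.62
NZD 1,106,333.62 × 0.572130 = EUR 632,966.65

EUR 632,966.65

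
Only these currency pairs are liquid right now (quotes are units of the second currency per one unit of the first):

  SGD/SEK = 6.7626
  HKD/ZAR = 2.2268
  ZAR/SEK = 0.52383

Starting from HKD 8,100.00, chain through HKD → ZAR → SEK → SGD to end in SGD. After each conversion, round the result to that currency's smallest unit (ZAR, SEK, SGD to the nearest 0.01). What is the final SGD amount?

HKD 8,100.00 × 2.2268 = ZAR 18,037.08
ZAR 18,037.08 × 0.52383 = SEK 9,448.36
SEK 9,448.36 ÷ 6.7626 = SGD 1,397.15

SGD 1,397.15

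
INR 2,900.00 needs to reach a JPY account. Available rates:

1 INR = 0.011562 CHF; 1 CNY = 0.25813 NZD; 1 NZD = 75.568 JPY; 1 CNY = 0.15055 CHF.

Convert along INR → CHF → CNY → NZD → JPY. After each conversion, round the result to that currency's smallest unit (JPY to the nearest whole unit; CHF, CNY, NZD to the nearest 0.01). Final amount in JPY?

INR 2,900.00 × 0.011562 = CHF 33.53
CHF 33.53 ÷ 0.15055 = CNY 222.72
CNY 222.72 × 0.25813 = NZD 57.49
NZD 57.49 × 75.568 = JPY 4,344

JPY 4,344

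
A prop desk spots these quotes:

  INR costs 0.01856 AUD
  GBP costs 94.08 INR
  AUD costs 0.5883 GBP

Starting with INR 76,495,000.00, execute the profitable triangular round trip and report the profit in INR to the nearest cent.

Profitable loop is INR → AUD → GBP → INR:
INR 76,495,000.00 × 0.01856 = AUD 1,419,747.20
AUD 1,419,747.20 × 0.5883 = GBP 835,237.28
GBP 835,237.28 × 94.08 = INR 78,579,123.09
Profit = INR 78,579,123.09 − INR 76,495,000.00

Profit: INR 2,084,123.09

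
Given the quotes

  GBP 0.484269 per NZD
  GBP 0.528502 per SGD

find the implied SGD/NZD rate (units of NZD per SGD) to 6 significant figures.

SGD/NZD = 1.09134

1 SGD × 0.528502 = 0.528502 GBP
0.528502 GBP ÷ 0.484269 = 1.09134 NZD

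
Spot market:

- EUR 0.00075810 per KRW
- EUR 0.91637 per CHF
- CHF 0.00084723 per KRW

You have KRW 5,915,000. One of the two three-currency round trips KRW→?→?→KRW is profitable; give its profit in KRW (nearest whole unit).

Profit: KRW 142,598

Profitable loop is KRW → CHF → EUR → KRW:
KRW 5,915,000 × 0.00084723 = CHF 5,011.37
CHF 5,011.37 × 0.91637 = EUR 4,592.26
EUR 4,592.26 ÷ 0.00075810 = KRW 6,057,598
Profit = KRW 6,057,598 − KRW 5,915,000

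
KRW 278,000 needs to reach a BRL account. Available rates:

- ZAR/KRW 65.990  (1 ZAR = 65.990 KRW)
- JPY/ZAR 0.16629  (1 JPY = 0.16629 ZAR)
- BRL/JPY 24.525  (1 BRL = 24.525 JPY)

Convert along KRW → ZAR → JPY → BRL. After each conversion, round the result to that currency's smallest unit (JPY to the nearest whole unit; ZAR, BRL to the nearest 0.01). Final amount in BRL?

BRL 1,032.99

KRW 278,000 ÷ 65.990 = ZAR 4,212.76
ZAR 4,212.76 ÷ 0.16629 = JPY 25,334
JPY 25,334 ÷ 24.525 = BRL 1,032.99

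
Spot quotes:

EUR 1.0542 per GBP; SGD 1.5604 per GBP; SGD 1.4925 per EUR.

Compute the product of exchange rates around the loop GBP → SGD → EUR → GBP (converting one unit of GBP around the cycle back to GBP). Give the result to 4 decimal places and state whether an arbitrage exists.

0.9917 (arbitrage exists)

Around GBP → SGD → EUR → GBP: 1 × 1.5604 ÷ 1.4925 ÷ 1.0542 = 0.991742
Product < 1; profitable direction is GBP → EUR → SGD → GBP.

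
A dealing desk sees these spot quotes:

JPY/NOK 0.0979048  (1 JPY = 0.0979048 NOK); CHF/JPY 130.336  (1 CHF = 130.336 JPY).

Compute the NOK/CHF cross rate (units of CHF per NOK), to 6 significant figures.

1 NOK ÷ 0.0979048 = 10.214 JPY
10.214 JPY ÷ 130.336 = 0.0783667 CHF

NOK/CHF = 0.0783667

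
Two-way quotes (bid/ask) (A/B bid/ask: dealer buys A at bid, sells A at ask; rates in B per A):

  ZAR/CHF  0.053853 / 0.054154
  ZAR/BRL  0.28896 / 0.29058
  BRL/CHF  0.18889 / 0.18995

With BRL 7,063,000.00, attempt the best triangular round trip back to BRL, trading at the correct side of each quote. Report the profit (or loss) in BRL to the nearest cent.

Net profit: BRL 55,776.55

Best loop BRL → CHF → ZAR → BRL:
BRL 7,063,000.00 × 0.18889 (sell BRL at bid) = CHF 1,334,130.07
CHF 1,334,130.07 ÷ 0.054154 (buy ZAR at ask) = ZAR 24,635,854.60
ZAR 24,635,854.60 × 0.28896 (sell ZAR at bid) = BRL 7,118,776.55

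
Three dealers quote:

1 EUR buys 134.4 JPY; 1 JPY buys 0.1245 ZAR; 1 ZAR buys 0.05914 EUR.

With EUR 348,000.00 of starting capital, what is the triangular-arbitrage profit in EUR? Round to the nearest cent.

Profitable loop is EUR → ZAR → JPY → EUR:
EUR 348,000.00 ÷ 0.05914 = ZAR 5,884,342.24
ZAR 5,884,342.24 ÷ 0.1245 = JPY 47,263,793
JPY 47,263,793 ÷ 134.4 = EUR 351,665.13
Profit = EUR 351,665.13 − EUR 348,000.00

Profit: EUR 3,665.13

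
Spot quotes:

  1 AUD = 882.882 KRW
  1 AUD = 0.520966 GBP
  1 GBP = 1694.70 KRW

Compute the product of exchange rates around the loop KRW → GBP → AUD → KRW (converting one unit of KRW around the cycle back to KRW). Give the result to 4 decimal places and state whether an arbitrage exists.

1.0000 (no arbitrage)

Around KRW → GBP → AUD → KRW: 1 ÷ 1694.70 ÷ 0.520966 × 882.882 = 1.000001
Product ≈ 1 (deviation 0.000%, within rounding noise).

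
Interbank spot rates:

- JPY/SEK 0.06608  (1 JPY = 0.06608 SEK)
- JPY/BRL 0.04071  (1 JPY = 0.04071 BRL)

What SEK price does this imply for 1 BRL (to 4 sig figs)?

1 BRL ÷ 0.04071 = 24.564 JPY
24.564 JPY × 0.06608 = 1.62319 SEK

BRL/SEK = 1.623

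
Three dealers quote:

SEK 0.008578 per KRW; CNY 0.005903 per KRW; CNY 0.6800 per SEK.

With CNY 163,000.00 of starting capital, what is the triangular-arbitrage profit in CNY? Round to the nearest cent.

Profit: CNY 1,954.98

Profitable loop is CNY → SEK → KRW → CNY:
CNY 163,000.00 ÷ 0.6800 = SEK 239,705.88
SEK 239,705.88 ÷ 0.008578 = KRW 27,944,262
KRW 27,944,262 × 0.005903 = CNY 164,954.98
Profit = CNY 164,954.98 − CNY 163,000.00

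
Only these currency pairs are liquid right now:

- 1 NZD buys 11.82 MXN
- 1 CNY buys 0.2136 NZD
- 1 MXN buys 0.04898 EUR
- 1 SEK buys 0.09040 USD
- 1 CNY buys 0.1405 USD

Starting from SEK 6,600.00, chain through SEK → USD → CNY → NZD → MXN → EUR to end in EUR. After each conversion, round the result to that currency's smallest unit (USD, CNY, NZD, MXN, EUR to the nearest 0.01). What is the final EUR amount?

EUR 525.14

SEK 6,600.00 × 0.09040 = USD 596.64
USD 596.64 ÷ 0.1405 = CNY 4,246.55
CNY 4,246.55 × 0.2136 = NZD 907.06
NZD 907.06 × 11.82 = MXN 10,721.45
MXN 10,721.45 × 0.04898 = EUR 525.14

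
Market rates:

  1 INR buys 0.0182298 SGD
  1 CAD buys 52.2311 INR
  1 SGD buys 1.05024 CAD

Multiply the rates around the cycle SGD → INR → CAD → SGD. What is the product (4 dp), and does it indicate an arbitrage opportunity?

1.0000 (no arbitrage)

Around SGD → INR → CAD → SGD: 1 ÷ 0.0182298 ÷ 52.2311 ÷ 1.05024 = 1.000001
Product ≈ 1 (deviation 0.000%, within rounding noise).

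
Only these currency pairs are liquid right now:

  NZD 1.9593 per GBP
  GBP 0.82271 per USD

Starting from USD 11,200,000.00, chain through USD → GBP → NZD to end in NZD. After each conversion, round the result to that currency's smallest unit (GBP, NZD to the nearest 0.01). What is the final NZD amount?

NZD 18,053,679.87

USD 11,200,000.00 × 0.82271 = GBP 9,214,352.00
GBP 9,214,352.00 × 1.9593 = NZD 18,053,679.87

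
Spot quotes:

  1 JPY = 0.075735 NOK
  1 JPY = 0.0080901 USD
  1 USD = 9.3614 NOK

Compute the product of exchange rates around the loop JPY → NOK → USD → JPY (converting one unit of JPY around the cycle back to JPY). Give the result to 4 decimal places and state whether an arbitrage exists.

Around JPY → NOK → USD → JPY: 1 × 0.075735 ÷ 9.3614 ÷ 0.0080901 = 1.000004
Product ≈ 1 (deviation 0.000%, within rounding noise).

1.0000 (no arbitrage)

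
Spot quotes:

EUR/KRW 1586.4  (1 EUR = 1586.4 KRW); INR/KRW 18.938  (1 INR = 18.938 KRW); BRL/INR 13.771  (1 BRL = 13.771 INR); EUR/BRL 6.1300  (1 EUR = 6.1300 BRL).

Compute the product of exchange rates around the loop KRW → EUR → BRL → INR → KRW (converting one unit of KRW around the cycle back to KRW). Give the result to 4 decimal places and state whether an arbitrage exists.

Around KRW → EUR → BRL → INR → KRW: 1 ÷ 1586.4 × 6.1300 × 13.771 × 18.938 = 1.007737
Product > 1; profitable direction is KRW → EUR → BRL → INR → KRW.

1.0077 (arbitrage exists)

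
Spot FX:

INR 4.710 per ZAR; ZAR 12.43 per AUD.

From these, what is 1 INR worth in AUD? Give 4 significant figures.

INR/AUD = 0.01708

1 INR ÷ 4.710 = 0.212314 ZAR
0.212314 ZAR ÷ 12.43 = 0.0170808 AUD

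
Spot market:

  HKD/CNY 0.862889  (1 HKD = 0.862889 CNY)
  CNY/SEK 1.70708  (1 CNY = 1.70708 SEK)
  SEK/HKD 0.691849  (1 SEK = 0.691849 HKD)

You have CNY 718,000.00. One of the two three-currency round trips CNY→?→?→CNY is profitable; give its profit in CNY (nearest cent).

Profitable loop is CNY → SEK → HKD → CNY:
CNY 718,000.00 × 1.70708 = SEK 1,225,683.44
SEK 1,225,683.44 × 0.691849 = HKD 847,987.86
HKD 847,987.86 × 0.862889 = CNY 731,719.40
Profit = CNY 731,719.40 − CNY 718,000.00

Profit: CNY 13,719.40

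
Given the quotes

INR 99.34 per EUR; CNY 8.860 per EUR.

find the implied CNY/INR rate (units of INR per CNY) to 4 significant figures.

CNY/INR = 11.21

1 CNY ÷ 8.860 = 0.112867 EUR
0.112867 EUR × 99.34 = 11.2122 INR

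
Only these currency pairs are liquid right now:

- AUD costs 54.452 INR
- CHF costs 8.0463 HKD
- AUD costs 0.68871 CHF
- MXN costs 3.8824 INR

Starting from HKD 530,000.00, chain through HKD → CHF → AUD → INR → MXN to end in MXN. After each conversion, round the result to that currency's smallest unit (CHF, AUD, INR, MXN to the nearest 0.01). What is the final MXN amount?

HKD 530,000.00 ÷ 8.0463 = CHF 65,868.78
CHF 65,868.78 ÷ 0.68871 = AUD 95,640.81
AUD 95,640.81 × 54.452 = INR 5,207,833.39
INR 5,207,833.39 ÷ 3.8824 = MXN 1,341,395.37

MXN 1,341,395.37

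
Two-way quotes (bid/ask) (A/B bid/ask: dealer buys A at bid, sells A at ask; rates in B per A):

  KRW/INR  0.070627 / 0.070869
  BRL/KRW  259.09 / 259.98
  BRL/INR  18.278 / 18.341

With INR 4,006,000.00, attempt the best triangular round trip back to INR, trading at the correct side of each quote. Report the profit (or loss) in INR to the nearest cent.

Best loop INR → BRL → KRW → INR:
INR 4,006,000.00 ÷ 18.341 (buy BRL at ask) = BRL 218,417.75
BRL 218,417.75 × 259.09 (sell BRL at bid) = KRW 56,589,856
KRW 56,589,856 × 0.070627 (sell KRW at bid) = INR 3,996,771.73

Net result: INR -9,228.27 (no profitable arbitrage after spreads)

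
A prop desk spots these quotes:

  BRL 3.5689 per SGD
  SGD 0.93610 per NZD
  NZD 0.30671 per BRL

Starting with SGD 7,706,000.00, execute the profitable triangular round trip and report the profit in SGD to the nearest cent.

Profitable loop is SGD → BRL → NZD → SGD:
SGD 7,706,000.00 × 3.5689 = BRL 27,501,943.40
BRL 27,501,943.40 × 0.30671 = NZD 8,435,121.06
NZD 8,435,121.06 × 0.93610 = SGD 7,896,116.82
Profit = SGD 7,896,116.82 − SGD 7,706,000.00

Profit: SGD 190,116.82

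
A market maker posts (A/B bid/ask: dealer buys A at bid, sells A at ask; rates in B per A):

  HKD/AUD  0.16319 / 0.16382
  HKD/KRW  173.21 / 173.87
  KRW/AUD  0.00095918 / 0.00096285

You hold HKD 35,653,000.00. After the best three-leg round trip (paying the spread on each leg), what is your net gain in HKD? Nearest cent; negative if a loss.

Net profit: HKD 504,819.62

Best loop HKD → KRW → AUD → HKD:
HKD 35,653,000.00 × 173.21 (sell HKD at bid) = KRW 6,175,456,130
KRW 6,175,456,130 × 0.00095918 (sell KRW at bid) = AUD 5,923,374.01
AUD 5,923,374.01 ÷ 0.16382 (buy HKD at ask) = HKD 36,157,819.62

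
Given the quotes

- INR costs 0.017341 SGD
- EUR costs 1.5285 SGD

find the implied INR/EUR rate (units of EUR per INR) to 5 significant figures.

1 INR × 0.017341 = 0.017341 SGD
0.017341 SGD ÷ 1.5285 = 0.0113451 EUR

INR/EUR = 0.011345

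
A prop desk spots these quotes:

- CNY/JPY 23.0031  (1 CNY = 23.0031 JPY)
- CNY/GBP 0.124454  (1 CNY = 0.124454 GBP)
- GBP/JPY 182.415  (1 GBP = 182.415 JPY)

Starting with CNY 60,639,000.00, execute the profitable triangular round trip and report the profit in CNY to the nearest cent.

Profitable loop is CNY → JPY → GBP → CNY:
CNY 60,639,000.00 × 23.0031 = JPY 1,394,884,981
JPY 1,394,884,981 ÷ 182.415 = GBP 7,646,766.88
GBP 7,646,766.88 ÷ 0.124454 = CNY 61,442,515.97
Profit = CNY 61,442,515.97 − CNY 60,639,000.00

Profit: CNY 803,515.97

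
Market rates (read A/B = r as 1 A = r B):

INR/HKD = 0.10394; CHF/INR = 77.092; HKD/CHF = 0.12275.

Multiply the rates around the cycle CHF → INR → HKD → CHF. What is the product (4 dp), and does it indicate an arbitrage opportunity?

0.9836 (arbitrage exists)

Around CHF → INR → HKD → CHF: 1 × 77.092 × 0.10394 × 0.12275 = 0.983589
Product < 1; profitable direction is CHF → HKD → INR → CHF.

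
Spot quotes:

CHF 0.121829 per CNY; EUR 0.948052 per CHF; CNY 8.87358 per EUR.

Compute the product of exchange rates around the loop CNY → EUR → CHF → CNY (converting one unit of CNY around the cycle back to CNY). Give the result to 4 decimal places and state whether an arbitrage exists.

0.9757 (arbitrage exists)

Around CNY → EUR → CHF → CNY: 1 ÷ 8.87358 ÷ 0.948052 ÷ 0.121829 = 0.975704
Product < 1; profitable direction is CNY → CHF → EUR → CNY.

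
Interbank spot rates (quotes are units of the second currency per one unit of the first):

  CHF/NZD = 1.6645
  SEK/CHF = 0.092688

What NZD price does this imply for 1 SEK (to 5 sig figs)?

1 SEK × 0.092688 = 0.092688 CHF
0.092688 CHF × 1.6645 = 0.154279 NZD

SEK/NZD = 0.15428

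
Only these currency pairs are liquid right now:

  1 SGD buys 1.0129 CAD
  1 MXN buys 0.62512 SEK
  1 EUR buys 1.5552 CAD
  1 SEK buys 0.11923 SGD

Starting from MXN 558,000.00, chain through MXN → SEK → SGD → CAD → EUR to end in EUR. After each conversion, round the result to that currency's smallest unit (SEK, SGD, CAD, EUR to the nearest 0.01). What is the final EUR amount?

EUR 27,087.16

MXN 558,000.00 × 0.62512 = SEK 348,816.96
SEK 348,816.96 × 0.11923 = SGD 41,589.45
SGD 41,589.45 × 1.0129 = CAD 42,125.95
CAD 42,125.95 ÷ 1.5552 = EUR 27,087.16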